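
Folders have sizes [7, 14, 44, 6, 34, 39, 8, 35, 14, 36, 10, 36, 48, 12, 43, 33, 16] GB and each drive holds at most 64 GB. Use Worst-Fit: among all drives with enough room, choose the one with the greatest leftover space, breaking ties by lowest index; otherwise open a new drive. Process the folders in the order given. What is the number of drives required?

9

Put 7 GB in drive 1; 57 GB remain.
Put 14 GB in drive 1; 43 GB remain.
Put 44 GB in drive 2; 20 GB remain.
Put 6 GB in drive 1; 37 GB remain.
Put 34 GB in drive 1; 3 GB remain.
Put 39 GB in drive 3; 25 GB remain.
Put 8 GB in drive 3; 17 GB remain.
Put 35 GB in drive 4; 29 GB remain.
Put 14 GB in drive 4; 15 GB remain.
Put 36 GB in drive 5; 28 GB remain.
Put 10 GB in drive 5; 18 GB remain.
Put 36 GB in drive 6; 28 GB remain.
Put 48 GB in drive 7; 16 GB remain.
Put 12 GB in drive 6; 16 GB remain.
Put 43 GB in drive 8; 21 GB remain.
Put 33 GB in drive 9; 31 GB remain.
Put 16 GB in drive 9; 15 GB remain.
Final drives: [7,14,6,34] [44] [39,8] [35,14] [36,10] [36,12] [48] [43] [33,16].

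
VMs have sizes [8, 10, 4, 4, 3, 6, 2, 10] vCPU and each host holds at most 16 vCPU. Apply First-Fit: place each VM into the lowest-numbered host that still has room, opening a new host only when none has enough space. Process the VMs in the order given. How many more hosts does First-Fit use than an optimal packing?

0

First-Fit: [8,4,4] [10,3,2] [6,10] → 3 hosts.
Total size 47 vCPU; any packing needs at least ⌈47/16⌉ = 3 hosts.
So 3 is already optimal.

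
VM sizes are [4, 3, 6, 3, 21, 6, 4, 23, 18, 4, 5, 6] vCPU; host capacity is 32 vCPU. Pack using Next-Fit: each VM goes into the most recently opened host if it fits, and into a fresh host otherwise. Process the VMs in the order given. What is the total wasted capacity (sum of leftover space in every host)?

4 vCPU → host 1 (remaining 28 vCPU)
3 vCPU → host 1 (remaining 25 vCPU)
6 vCPU → host 1 (remaining 19 vCPU)
3 vCPU → host 1 (remaining 16 vCPU)
21 vCPU → host 2 (remaining 11 vCPU)
6 vCPU → host 2 (remaining 5 vCPU)
4 vCPU → host 2 (remaining 1 vCPU)
23 vCPU → host 3 (remaining 9 vCPU)
18 vCPU → host 4 (remaining 14 vCPU)
4 vCPU → host 4 (remaining 10 vCPU)
5 vCPU → host 4 (remaining 5 vCPU)
6 vCPU → host 5 (remaining 26 vCPU)
5 hosts × 32 vCPU = 160 vCPU; used 103 vCPU; unused 57 vCPU.

57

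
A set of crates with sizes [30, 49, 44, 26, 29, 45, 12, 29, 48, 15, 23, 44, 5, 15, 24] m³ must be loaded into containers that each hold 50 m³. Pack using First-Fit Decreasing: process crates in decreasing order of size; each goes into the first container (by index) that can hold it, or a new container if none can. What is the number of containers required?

10 containers

Sorted descending: 49, 48, 45, 44, 44, 30, 29, 29, 26, 24, 23, 15, 15, 12, 5.
container 1: place 49 m³, 1 m³ left
container 2: place 48 m³, 2 m³ left
container 3: place 45 m³, 5 m³ left
container 4: place 44 m³, 6 m³ left
container 5: place 44 m³, 6 m³ left
container 6: place 30 m³, 20 m³ left
container 7: place 29 m³, 21 m³ left
container 8: place 29 m³, 21 m³ left
container 9: place 26 m³, 24 m³ left
container 9: place 24 m³, 0 m³ left
container 10: place 23 m³, 27 m³ left
container 6: place 15 m³, 5 m³ left
container 7: place 15 m³, 6 m³ left
container 8: place 12 m³, 9 m³ left
container 3: place 5 m³, 0 m³ left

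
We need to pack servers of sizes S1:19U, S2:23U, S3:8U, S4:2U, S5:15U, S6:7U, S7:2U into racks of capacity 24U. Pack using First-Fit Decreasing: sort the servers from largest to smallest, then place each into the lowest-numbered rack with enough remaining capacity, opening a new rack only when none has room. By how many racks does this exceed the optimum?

0

First-Fit Decreasing: [23] [19,2,2] [15,8] [7] → 4 racks.
Total size 76U; any packing needs at least ⌈76/24⌉ = 4 racks.
So 4 is already optimal.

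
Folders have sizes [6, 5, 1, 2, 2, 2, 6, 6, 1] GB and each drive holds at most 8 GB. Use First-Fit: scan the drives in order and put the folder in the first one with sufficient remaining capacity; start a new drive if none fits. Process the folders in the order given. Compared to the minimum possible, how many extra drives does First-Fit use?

First-Fit: [6,1,1] [5,2] [2,2] [6] [6] → 5 drives.
Total size 31 GB; any packing needs at least ⌈31/8⌉ = 4 drives.
An optimal packing achieves that bound: [6,2] [6,2] [6,2] [5,1,1] → 4 drives.
Excess: 5 − 4 = 1.

1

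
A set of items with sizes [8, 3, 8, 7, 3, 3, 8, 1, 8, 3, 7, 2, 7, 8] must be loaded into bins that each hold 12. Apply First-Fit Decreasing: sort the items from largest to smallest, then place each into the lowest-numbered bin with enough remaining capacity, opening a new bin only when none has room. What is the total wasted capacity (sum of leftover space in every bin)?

Sorted descending: 8, 8, 8, 8, 8, 7, 7, 7, 3, 3, 3, 3, 2, 1.
Put 8 in bin 1; 4 remain.
Put 8 in bin 2; 4 remain.
Put 8 in bin 3; 4 remain.
Put 8 in bin 4; 4 remain.
Put 8 in bin 5; 4 remain.
Put 7 in bin 6; 5 remain.
Put 7 in bin 7; 5 remain.
Put 7 in bin 8; 5 remain.
Put 3 in bin 1; 1 remain.
Put 3 in bin 2; 1 remain.
Put 3 in bin 3; 1 remain.
Put 3 in bin 4; 1 remain.
Put 2 in bin 5; 2 remain.
Put 1 in bin 1; 0 remain.
8 bins × 12 = 96; used 76; unused 20.

20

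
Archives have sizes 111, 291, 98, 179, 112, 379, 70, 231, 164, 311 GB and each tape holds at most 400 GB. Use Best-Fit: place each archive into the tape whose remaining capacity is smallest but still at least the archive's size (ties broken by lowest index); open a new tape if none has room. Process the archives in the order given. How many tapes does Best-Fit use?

tape 1: place 111 GB, 289 GB left
tape 2: place 291 GB, 109 GB left
tape 2: place 98 GB, 11 GB left
tape 1: place 179 GB, 110 GB left
tape 3: place 112 GB, 288 GB left
tape 4: place 379 GB, 21 GB left
tape 1: place 70 GB, 40 GB left
tape 3: place 231 GB, 57 GB left
tape 5: place 164 GB, 236 GB left
tape 6: place 311 GB, 89 GB left
Final tapes: [111,179,70] [291,98] [112,231] [379] [164] [311].

6 tapes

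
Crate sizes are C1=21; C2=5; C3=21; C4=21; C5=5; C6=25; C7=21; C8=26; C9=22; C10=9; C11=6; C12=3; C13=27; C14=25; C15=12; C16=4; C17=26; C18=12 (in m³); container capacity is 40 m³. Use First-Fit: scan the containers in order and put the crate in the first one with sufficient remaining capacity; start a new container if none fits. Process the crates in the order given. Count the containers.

container 1: place C1 (21 m³), 19 m³ left
container 1: place C2 (5 m³), 14 m³ left
container 2: place C3 (21 m³), 19 m³ left
container 3: place C4 (21 m³), 19 m³ left
container 1: place C5 (5 m³), 9 m³ left
container 4: place C6 (25 m³), 15 m³ left
container 5: place C7 (21 m³), 19 m³ left
container 6: place C8 (26 m³), 14 m³ left
container 7: place C9 (22 m³), 18 m³ left
container 1: place C10 (9 m³), 0 m³ left
container 2: place C11 (6 m³), 13 m³ left
container 2: place C12 (3 m³), 10 m³ left
container 8: place C13 (27 m³), 13 m³ left
container 9: place C14 (25 m³), 15 m³ left
container 3: place C15 (12 m³), 7 m³ left
container 2: place C16 (4 m³), 6 m³ left
container 10: place C17 (26 m³), 14 m³ left
container 4: place C18 (12 m³), 3 m³ left
Final containers: [21,5,5,9] [21,6,3,4] [21,12] [25,12] [21] [26] [22] [27] [25] [26].

10 containers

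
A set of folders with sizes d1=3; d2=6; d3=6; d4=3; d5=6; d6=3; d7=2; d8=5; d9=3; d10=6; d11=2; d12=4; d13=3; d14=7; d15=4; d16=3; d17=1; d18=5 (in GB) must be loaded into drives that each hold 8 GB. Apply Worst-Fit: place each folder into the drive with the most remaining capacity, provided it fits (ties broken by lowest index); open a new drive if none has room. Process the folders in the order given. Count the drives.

11

d1 (3 GB) → drive 1 (remaining 5 GB)
d2 (6 GB) → drive 2 (remaining 2 GB)
d3 (6 GB) → drive 3 (remaining 2 GB)
d4 (3 GB) → drive 1 (remaining 2 GB)
d5 (6 GB) → drive 4 (remaining 2 GB)
d6 (3 GB) → drive 5 (remaining 5 GB)
d7 (2 GB) → drive 5 (remaining 3 GB)
d8 (5 GB) → drive 6 (remaining 3 GB)
d9 (3 GB) → drive 5 (remaining 0 GB)
d10 (6 GB) → drive 7 (remaining 2 GB)
d11 (2 GB) → drive 6 (remaining 1 GB)
d12 (4 GB) → drive 8 (remaining 4 GB)
d13 (3 GB) → drive 8 (remaining 1 GB)
d14 (7 GB) → drive 9 (remaining 1 GB)
d15 (4 GB) → drive 10 (remaining 4 GB)
d16 (3 GB) → drive 10 (remaining 1 GB)
d17 (1 GB) → drive 1 (remaining 1 GB)
d18 (5 GB) → drive 11 (remaining 3 GB)
Final drives: [3,3,1] [6] [6] [6] [3,2,3] [5,2] [6] [4,3] [7] [4,3] [5].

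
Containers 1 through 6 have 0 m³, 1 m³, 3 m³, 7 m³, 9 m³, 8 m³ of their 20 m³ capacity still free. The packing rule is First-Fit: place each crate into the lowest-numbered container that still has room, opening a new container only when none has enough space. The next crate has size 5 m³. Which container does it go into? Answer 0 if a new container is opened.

4

Containers with room: container 4 (7 m³), container 5 (9 m³), container 6 (8 m³).
The first with room is container 4.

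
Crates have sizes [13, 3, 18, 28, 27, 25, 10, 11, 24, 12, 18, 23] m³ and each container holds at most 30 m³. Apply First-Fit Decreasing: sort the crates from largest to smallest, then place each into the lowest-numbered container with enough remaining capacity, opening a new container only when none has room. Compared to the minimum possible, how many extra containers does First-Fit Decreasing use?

First-Fit Decreasing: [28] [27,3] [25] [24] [23] [18,12] [18,11] [13,10] → 8 containers.
Total size 212 m³; any packing needs at least ⌈212/30⌉ = 8 containers.
So 8 is already optimal.

0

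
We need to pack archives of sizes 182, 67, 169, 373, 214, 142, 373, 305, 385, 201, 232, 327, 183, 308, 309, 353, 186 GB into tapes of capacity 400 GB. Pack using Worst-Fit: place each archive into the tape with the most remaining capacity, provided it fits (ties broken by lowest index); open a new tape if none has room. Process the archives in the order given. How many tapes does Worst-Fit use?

13

Put 182 GB in tape 1; 218 GB remain.
Put 67 GB in tape 1; 151 GB remain.
Put 169 GB in tape 2; 231 GB remain.
Put 373 GB in tape 3; 27 GB remain.
Put 214 GB in tape 2; 17 GB remain.
Put 142 GB in tape 1; 9 GB remain.
Put 373 GB in tape 4; 27 GB remain.
Put 305 GB in tape 5; 95 GB remain.
Put 385 GB in tape 6; 15 GB remain.
Put 201 GB in tape 7; 199 GB remain.
Put 232 GB in tape 8; 168 GB remain.
Put 327 GB in tape 9; 73 GB remain.
Put 183 GB in tape 7; 16 GB remain.
Put 308 GB in tape 10; 92 GB remain.
Put 309 GB in tape 11; 91 GB remain.
Put 353 GB in tape 12; 47 GB remain.
Put 186 GB in tape 13; 214 GB remain.
Final tapes: [182,67,142] [169,214] [373] [373] [305] [385] [201,183] [232] [327] [308] [309] [353] [186].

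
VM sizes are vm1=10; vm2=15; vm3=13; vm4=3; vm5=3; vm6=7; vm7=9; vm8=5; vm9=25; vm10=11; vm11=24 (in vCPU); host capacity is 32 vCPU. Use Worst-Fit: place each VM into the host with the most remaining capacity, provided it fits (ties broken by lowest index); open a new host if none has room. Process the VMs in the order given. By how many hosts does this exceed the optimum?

1

Worst-Fit: [10,15] [13,3,3,7] [9,5,11] [25] [24] → 5 hosts.
Total size 125 vCPU; any packing needs at least ⌈125/32⌉ = 4 hosts.
An optimal packing achieves that bound: [25,7] [24,5,3] [15,13,3] [11,10,9] → 4 hosts.
Excess: 5 − 4 = 1.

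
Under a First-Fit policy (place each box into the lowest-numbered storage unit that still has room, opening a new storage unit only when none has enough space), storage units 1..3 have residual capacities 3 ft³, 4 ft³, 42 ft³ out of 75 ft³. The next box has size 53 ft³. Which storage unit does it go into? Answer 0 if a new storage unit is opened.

0

No storage unit has ≥ 53 ft³ free, so a new storage unit is opened.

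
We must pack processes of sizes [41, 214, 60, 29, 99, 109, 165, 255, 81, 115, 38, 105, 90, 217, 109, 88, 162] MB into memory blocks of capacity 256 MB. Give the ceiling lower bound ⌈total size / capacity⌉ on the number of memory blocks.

8 memory blocks

Total size = 41 + 214 + 60 + 29 + 99 + 109 + 165 + 255 + 81 + 115 + 38 + 105 + 90 + 217 + 109 + 88 + 162 = 1977 MB.
⌈1977 / 256⌉ = 8.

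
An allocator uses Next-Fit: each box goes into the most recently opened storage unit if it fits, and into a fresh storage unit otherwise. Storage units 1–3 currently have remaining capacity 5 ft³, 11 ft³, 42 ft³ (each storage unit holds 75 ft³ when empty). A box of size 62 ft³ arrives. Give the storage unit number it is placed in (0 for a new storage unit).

Next-Fit only looks at storage unit 3, which has 42 ft³ free.
62 ft³ does not fit, so a new storage unit is opened.

0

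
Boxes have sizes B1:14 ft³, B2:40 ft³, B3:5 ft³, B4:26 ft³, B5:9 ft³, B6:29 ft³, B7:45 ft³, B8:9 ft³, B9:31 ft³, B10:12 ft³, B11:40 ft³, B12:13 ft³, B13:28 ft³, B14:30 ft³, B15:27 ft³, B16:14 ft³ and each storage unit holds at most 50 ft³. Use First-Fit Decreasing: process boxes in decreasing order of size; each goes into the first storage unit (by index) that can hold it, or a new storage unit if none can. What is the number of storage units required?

9

Sorted descending: 45, 40, 40, 31, 30, 29, 28, 27, 26, 14, 14, 13, 12, 9, 9, 5.
45 ft³ → storage unit 1 (remaining 5 ft³)
40 ft³ → storage unit 2 (remaining 10 ft³)
40 ft³ → storage unit 3 (remaining 10 ft³)
31 ft³ → storage unit 4 (remaining 19 ft³)
30 ft³ → storage unit 5 (remaining 20 ft³)
29 ft³ → storage unit 6 (remaining 21 ft³)
28 ft³ → storage unit 7 (remaining 22 ft³)
27 ft³ → storage unit 8 (remaining 23 ft³)
26 ft³ → storage unit 9 (remaining 24 ft³)
14 ft³ → storage unit 4 (remaining 5 ft³)
14 ft³ → storage unit 5 (remaining 6 ft³)
13 ft³ → storage unit 6 (remaining 8 ft³)
12 ft³ → storage unit 7 (remaining 10 ft³)
9 ft³ → storage unit 2 (remaining 1 ft³)
9 ft³ → storage unit 3 (remaining 1 ft³)
5 ft³ → storage unit 1 (remaining 0 ft³)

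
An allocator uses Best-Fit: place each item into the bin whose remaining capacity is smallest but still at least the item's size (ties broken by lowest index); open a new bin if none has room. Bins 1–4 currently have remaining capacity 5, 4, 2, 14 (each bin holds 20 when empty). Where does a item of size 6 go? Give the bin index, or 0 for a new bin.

4

Bins with room: bin 4 (14).
Tightest fit is bin 4 with 14 free.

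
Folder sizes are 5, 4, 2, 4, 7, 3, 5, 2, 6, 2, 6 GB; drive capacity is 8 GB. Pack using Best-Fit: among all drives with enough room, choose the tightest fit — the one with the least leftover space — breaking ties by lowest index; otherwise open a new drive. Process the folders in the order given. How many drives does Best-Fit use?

6

drive 1: place 5 GB, 3 GB left
drive 2: place 4 GB, 4 GB left
drive 1: place 2 GB, 1 GB left
drive 2: place 4 GB, 0 GB left
drive 3: place 7 GB, 1 GB left
drive 4: place 3 GB, 5 GB left
drive 4: place 5 GB, 0 GB left
drive 5: place 2 GB, 6 GB left
drive 5: place 6 GB, 0 GB left
drive 6: place 2 GB, 6 GB left
drive 6: place 6 GB, 0 GB left
Final drives: [5,2] [4,4] [7] [3,5] [2,6] [2,6].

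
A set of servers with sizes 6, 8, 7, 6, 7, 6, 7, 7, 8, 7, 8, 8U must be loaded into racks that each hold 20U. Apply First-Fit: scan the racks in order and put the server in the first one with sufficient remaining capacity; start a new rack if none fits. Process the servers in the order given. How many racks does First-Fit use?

Put 6U in rack 1; 14U remain.
Put 8U in rack 1; 6U remain.
Put 7U in rack 2; 13U remain.
Put 6U in rack 1; 0U remain.
Put 7U in rack 2; 6U remain.
Put 6U in rack 2; 0U remain.
Put 7U in rack 3; 13U remain.
Put 7U in rack 3; 6U remain.
Put 8U in rack 4; 12U remain.
Put 7U in rack 4; 5U remain.
Put 8U in rack 5; 12U remain.
Put 8U in rack 5; 4U remain.
Final racks: [6,8,6] [7,7,6] [7,7] [8,7] [8,8].

5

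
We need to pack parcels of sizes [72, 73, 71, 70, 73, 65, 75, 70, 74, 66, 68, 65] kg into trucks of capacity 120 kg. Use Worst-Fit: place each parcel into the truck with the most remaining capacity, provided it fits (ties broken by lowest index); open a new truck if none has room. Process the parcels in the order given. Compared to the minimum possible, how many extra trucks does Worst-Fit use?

Worst-Fit: [72] [73] [71] [70] [73] [65] [75] [70] [74] [66] [68] [65] → 12 trucks.
12 parcels exceed 60 kg (half the capacity), and no two of those can share a truck, so at least 12 trucks are needed.
So 12 is already optimal.

0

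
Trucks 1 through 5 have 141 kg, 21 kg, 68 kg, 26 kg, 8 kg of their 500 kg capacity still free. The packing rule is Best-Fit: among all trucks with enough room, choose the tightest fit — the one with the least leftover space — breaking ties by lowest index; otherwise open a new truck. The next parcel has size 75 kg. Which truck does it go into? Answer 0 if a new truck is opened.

Trucks with room: truck 1 (141 kg).
Tightest fit is truck 1 with 141 kg free.

1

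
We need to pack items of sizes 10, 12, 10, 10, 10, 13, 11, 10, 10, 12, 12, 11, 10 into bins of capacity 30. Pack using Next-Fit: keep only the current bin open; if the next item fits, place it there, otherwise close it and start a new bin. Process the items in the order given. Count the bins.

6

10 → bin 1 (remaining 20)
12 → bin 1 (remaining 8)
10 → bin 2 (remaining 20)
10 → bin 2 (remaining 10)
10 → bin 2 (remaining 0)
13 → bin 3 (remaining 17)
11 → bin 3 (remaining 6)
10 → bin 4 (remaining 20)
10 → bin 4 (remaining 10)
12 → bin 5 (remaining 18)
12 → bin 5 (remaining 6)
11 → bin 6 (remaining 19)
10 → bin 6 (remaining 9)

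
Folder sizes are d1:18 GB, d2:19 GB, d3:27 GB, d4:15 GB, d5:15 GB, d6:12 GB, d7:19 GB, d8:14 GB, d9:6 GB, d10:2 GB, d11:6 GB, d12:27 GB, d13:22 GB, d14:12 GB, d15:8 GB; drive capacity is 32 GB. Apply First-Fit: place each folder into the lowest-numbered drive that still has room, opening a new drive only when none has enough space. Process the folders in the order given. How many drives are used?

d1 (18 GB) → drive 1 (remaining 14 GB)
d2 (19 GB) → drive 2 (remaining 13 GB)
d3 (27 GB) → drive 3 (remaining 5 GB)
d4 (15 GB) → drive 4 (remaining 17 GB)
d5 (15 GB) → drive 4 (remaining 2 GB)
d6 (12 GB) → drive 1 (remaining 2 GB)
d7 (19 GB) → drive 5 (remaining 13 GB)
d8 (14 GB) → drive 6 (remaining 18 GB)
d9 (6 GB) → drive 2 (remaining 7 GB)
d10 (2 GB) → drive 1 (remaining 0 GB)
d11 (6 GB) → drive 2 (remaining 1 GB)
d12 (27 GB) → drive 7 (remaining 5 GB)
d13 (22 GB) → drive 8 (remaining 10 GB)
d14 (12 GB) → drive 5 (remaining 1 GB)
d15 (8 GB) → drive 6 (remaining 10 GB)
Final drives: [18,12,2] [19,6,6] [27] [15,15] [19,12] [14,8] [27] [22].

8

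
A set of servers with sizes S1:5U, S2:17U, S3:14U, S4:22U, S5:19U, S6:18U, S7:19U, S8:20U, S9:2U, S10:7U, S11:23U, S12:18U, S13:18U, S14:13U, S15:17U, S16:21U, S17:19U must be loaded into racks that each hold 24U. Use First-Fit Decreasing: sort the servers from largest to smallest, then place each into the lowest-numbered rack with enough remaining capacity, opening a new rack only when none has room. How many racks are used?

14

Sorted descending: 23, 22, 21, 20, 19, 19, 19, 18, 18, 18, 17, 17, 14, 13, 7, 5, 2.
rack 1: place 23U, 1U left
rack 2: place 22U, 2U left
rack 3: place 21U, 3U left
rack 4: place 20U, 4U left
rack 5: place 19U, 5U left
rack 6: place 19U, 5U left
rack 7: place 19U, 5U left
rack 8: place 18U, 6U left
rack 9: place 18U, 6U left
rack 10: place 18U, 6U left
rack 11: place 17U, 7U left
rack 12: place 17U, 7U left
rack 13: place 14U, 10U left
rack 14: place 13U, 11U left
rack 11: place 7U, 0U left
rack 5: place 5U, 0U left
rack 2: place 2U, 0U left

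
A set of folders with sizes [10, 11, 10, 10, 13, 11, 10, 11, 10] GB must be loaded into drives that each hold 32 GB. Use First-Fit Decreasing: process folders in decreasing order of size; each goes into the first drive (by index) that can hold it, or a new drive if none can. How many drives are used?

Sorted descending: 13, 11, 11, 11, 10, 10, 10, 10, 10.
13 GB → drive 1 (remaining 19 GB)
11 GB → drive 1 (remaining 8 GB)
11 GB → drive 2 (remaining 21 GB)
11 GB → drive 2 (remaining 10 GB)
10 GB → drive 2 (remaining 0 GB)
10 GB → drive 3 (remaining 22 GB)
10 GB → drive 3 (remaining 12 GB)
10 GB → drive 3 (remaining 2 GB)
10 GB → drive 4 (remaining 22 GB)

4 drives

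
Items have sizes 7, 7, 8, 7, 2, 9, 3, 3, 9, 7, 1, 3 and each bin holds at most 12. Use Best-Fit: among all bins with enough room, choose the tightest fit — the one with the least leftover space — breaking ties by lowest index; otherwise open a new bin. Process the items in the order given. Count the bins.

bin 1: place 7, 5 left
bin 2: place 7, 5 left
bin 3: place 8, 4 left
bin 4: place 7, 5 left
bin 3: place 2, 2 left
bin 5: place 9, 3 left
bin 5: place 3, 0 left
bin 1: place 3, 2 left
bin 6: place 9, 3 left
bin 7: place 7, 5 left
bin 1: place 1, 1 left
bin 6: place 3, 0 left
Final bins: [7,3,1] [7] [8,2] [7] [9,3] [9,3] [7].

7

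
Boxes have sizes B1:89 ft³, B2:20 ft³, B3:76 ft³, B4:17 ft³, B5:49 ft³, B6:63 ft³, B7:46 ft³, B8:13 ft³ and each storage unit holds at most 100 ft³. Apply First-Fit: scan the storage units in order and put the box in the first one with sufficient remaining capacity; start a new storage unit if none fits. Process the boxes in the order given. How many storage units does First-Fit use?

storage unit 1: place B1 (89 ft³), 11 ft³ left
storage unit 2: place B2 (20 ft³), 80 ft³ left
storage unit 2: place B3 (76 ft³), 4 ft³ left
storage unit 3: place B4 (17 ft³), 83 ft³ left
storage unit 3: place B5 (49 ft³), 34 ft³ left
storage unit 4: place B6 (63 ft³), 37 ft³ left
storage unit 5: place B7 (46 ft³), 54 ft³ left
storage unit 3: place B8 (13 ft³), 21 ft³ left
Final storage units: [89] [20,76] [17,49,13] [63] [46].

5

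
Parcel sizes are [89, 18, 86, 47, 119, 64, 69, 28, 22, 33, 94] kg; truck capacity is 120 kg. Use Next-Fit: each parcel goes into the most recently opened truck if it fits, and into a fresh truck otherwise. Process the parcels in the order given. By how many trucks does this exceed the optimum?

Next-Fit: [89,18] [86] [47] [119] [64] [69,28,22] [33] [94] → 8 trucks.
Total size 669 kg; any packing needs at least ⌈669/120⌉ = 6 trucks.
An optimal packing achieves that bound: [119] [94,22] [89,28] [86,33] [69,47] [64,18] → 6 trucks.
Excess: 8 − 6 = 2.

2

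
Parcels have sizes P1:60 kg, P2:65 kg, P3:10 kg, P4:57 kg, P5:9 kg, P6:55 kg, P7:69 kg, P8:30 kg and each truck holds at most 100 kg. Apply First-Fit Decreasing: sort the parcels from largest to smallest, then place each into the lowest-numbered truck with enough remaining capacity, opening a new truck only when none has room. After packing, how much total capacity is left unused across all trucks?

145

Sorted descending: 69, 65, 60, 57, 55, 30, 10, 9.
truck 1: place 69 kg, 31 kg left
truck 2: place 65 kg, 35 kg left
truck 3: place 60 kg, 40 kg left
truck 4: place 57 kg, 43 kg left
truck 5: place 55 kg, 45 kg left
truck 1: place 30 kg, 1 kg left
truck 2: place 10 kg, 25 kg left
truck 2: place 9 kg, 16 kg left
5 trucks × 100 kg = 500 kg; used 355 kg; unused 145 kg.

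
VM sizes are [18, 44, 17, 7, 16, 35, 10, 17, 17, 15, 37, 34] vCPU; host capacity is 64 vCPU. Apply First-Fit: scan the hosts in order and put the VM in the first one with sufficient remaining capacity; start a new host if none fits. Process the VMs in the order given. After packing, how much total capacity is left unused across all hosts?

117

host 1: place 18 vCPU, 46 vCPU left
host 1: place 44 vCPU, 2 vCPU left
host 2: place 17 vCPU, 47 vCPU left
host 2: place 7 vCPU, 40 vCPU left
host 2: place 16 vCPU, 24 vCPU left
host 3: place 35 vCPU, 29 vCPU left
host 2: place 10 vCPU, 14 vCPU left
host 3: place 17 vCPU, 12 vCPU left
host 4: place 17 vCPU, 47 vCPU left
host 4: place 15 vCPU, 32 vCPU left
host 5: place 37 vCPU, 27 vCPU left
host 6: place 34 vCPU, 30 vCPU left
6 hosts × 64 vCPU = 384 vCPU; used 267 vCPU; unused 117 vCPU.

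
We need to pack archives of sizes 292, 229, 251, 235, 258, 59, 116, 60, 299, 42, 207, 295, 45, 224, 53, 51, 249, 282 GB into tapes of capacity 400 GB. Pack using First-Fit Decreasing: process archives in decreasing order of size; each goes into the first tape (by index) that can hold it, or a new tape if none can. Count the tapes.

Sorted descending: 299, 295, 292, 282, 258, 251, 249, 235, 229, 224, 207, 116, 60, 59, 53, 51, 45, 42.
Put 299 GB in tape 1; 101 GB remain.
Put 295 GB in tape 2; 105 GB remain.
Put 292 GB in tape 3; 108 GB remain.
Put 282 GB in tape 4; 118 GB remain.
Put 258 GB in tape 5; 142 GB remain.
Put 251 GB in tape 6; 149 GB remain.
Put 249 GB in tape 7; 151 GB remain.
Put 235 GB in tape 8; 165 GB remain.
Put 229 GB in tape 9; 171 GB remain.
Put 224 GB in tape 10; 176 GB remain.
Put 207 GB in tape 11; 193 GB remain.
Put 116 GB in tape 4; 2 GB remain.
Put 60 GB in tape 1; 41 GB remain.
Put 59 GB in tape 2; 46 GB remain.
Put 53 GB in tape 3; 55 GB remain.
Put 51 GB in tape 3; 4 GB remain.
Put 45 GB in tape 2; 1 GB remain.
Put 42 GB in tape 5; 100 GB remain.

11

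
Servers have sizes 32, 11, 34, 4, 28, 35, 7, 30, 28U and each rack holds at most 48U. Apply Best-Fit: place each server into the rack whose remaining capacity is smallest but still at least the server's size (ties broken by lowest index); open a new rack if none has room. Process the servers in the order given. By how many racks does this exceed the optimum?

0

Best-Fit: [32,11,4] [34] [28] [35,7] [30] [28] → 6 racks.
6 servers exceed 24U (half the capacity), and no two of those can share a rack, so at least 6 racks are needed.
So 6 is already optimal.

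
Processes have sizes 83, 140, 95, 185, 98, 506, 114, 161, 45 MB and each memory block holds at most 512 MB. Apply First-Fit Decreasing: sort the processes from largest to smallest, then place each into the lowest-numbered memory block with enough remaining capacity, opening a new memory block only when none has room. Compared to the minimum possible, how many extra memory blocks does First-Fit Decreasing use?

First-Fit Decreasing: [506] [185,161,140] [114,98,95,83,45] → 3 memory blocks.
Total size 1427 MB; any packing needs at least ⌈1427/512⌉ = 3 memory blocks.
So 3 is already optimal.

0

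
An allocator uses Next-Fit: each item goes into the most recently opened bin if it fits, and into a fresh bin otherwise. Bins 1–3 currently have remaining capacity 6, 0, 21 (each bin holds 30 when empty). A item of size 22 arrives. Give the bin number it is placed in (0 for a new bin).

Next-Fit only looks at bin 3, which has 21 free.
22 does not fit, so a new bin is opened.

0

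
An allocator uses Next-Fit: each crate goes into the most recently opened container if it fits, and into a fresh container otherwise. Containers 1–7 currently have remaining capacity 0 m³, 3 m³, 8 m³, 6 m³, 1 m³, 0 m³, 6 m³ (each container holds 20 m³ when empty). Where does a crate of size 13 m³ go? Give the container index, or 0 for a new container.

Next-Fit only looks at container 7, which has 6 m³ free.
13 m³ does not fit, so a new container is opened.

0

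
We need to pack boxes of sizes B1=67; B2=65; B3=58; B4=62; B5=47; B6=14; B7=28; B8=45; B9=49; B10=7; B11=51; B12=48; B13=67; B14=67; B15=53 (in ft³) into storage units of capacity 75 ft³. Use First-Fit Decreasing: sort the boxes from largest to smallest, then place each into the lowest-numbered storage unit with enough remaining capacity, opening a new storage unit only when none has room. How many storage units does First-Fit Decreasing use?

12

Sorted descending: 67, 67, 67, 65, 62, 58, 53, 51, 49, 48, 47, 45, 28, 14, 7.
Put 67 ft³ in storage unit 1; 8 ft³ remain.
Put 67 ft³ in storage unit 2; 8 ft³ remain.
Put 67 ft³ in storage unit 3; 8 ft³ remain.
Put 65 ft³ in storage unit 4; 10 ft³ remain.
Put 62 ft³ in storage unit 5; 13 ft³ remain.
Put 58 ft³ in storage unit 6; 17 ft³ remain.
Put 53 ft³ in storage unit 7; 22 ft³ remain.
Put 51 ft³ in storage unit 8; 24 ft³ remain.
Put 49 ft³ in storage unit 9; 26 ft³ remain.
Put 48 ft³ in storage unit 10; 27 ft³ remain.
Put 47 ft³ in storage unit 11; 28 ft³ remain.
Put 45 ft³ in storage unit 12; 30 ft³ remain.
Put 28 ft³ in storage unit 11; 0 ft³ remain.
Put 14 ft³ in storage unit 6; 3 ft³ remain.
Put 7 ft³ in storage unit 1; 1 ft³ remain.
Final storage units: [67,7] [67] [67] [65] [62] [58,14] [53] [51] [49] [48] [47,28] [45].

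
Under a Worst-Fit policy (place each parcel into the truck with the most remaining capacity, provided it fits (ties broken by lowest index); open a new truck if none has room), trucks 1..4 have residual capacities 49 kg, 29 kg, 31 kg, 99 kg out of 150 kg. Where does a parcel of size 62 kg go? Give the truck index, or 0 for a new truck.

4

Trucks with room: truck 4 (99 kg).
Most room is truck 4 with 99 kg free.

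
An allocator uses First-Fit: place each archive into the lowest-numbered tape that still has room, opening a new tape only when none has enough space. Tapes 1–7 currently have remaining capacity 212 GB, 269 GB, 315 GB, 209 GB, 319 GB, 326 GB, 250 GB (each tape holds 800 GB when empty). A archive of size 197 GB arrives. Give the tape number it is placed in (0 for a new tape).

Tapes with room: tape 1 (212 GB), tape 2 (269 GB), tape 3 (315 GB), tape 4 (209 GB), tape 5 (319 GB), tape 6 (326 GB), tape 7 (250 GB).
The first with room is tape 1.

1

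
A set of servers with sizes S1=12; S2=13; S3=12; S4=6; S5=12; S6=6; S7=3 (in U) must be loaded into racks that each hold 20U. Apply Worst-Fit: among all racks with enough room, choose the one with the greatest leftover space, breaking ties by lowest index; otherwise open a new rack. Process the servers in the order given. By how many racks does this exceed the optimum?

0

Worst-Fit: [12,6] [13] [12,6] [12,3] → 4 racks.
Total size 64U; any packing needs at least ⌈64/20⌉ = 4 racks.
So 4 is already optimal.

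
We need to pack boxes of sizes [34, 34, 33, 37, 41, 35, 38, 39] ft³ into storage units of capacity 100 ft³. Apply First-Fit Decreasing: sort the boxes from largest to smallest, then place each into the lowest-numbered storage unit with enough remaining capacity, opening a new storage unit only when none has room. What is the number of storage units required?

4

Sorted descending: 41, 39, 38, 37, 35, 34, 34, 33.
storage unit 1: place 41 ft³, 59 ft³ left
storage unit 1: place 39 ft³, 20 ft³ left
storage unit 2: place 38 ft³, 62 ft³ left
storage unit 2: place 37 ft³, 25 ft³ left
storage unit 3: place 35 ft³, 65 ft³ left
storage unit 3: place 34 ft³, 31 ft³ left
storage unit 4: place 34 ft³, 66 ft³ left
storage unit 4: place 33 ft³, 33 ft³ left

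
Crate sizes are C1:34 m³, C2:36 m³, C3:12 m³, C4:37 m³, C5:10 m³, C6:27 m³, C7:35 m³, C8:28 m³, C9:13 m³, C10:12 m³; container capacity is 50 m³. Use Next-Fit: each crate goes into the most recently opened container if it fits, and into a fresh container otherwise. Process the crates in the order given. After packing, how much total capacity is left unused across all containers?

Put C1 (34 m³) in container 1; 16 m³ remain.
Put C2 (36 m³) in container 2; 14 m³ remain.
Put C3 (12 m³) in container 2; 2 m³ remain.
Put C4 (37 m³) in container 3; 13 m³ remain.
Put C5 (10 m³) in container 3; 3 m³ remain.
Put C6 (27 m³) in container 4; 23 m³ remain.
Put C7 (35 m³) in container 5; 15 m³ remain.
Put C8 (28 m³) in container 6; 22 m³ remain.
Put C9 (13 m³) in container 6; 9 m³ remain.
Put C10 (12 m³) in container 7; 38 m³ remain.
7 containers × 50 m³ = 350 m³; used 244 m³; unused 106 m³.

106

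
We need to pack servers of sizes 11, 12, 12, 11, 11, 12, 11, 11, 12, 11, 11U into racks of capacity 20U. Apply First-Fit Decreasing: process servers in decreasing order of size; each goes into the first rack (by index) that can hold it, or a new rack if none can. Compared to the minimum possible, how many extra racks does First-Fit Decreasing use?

First-Fit Decreasing: [12] [12] [12] [12] [11] [11] [11] [11] [11] [11] [11] → 11 racks.
11 servers exceed 10U (half the capacity), and no two of those can share a rack, so at least 11 racks are needed.
So 11 is already optimal.

0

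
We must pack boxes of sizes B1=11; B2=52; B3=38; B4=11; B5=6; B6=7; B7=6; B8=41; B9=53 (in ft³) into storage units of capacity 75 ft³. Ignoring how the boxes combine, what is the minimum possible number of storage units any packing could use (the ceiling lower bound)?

Total size = 11 + 52 + 38 + 11 + 6 + 7 + 6 + 41 + 53 = 225 ft³.
⌈225 / 75⌉ = 3.

3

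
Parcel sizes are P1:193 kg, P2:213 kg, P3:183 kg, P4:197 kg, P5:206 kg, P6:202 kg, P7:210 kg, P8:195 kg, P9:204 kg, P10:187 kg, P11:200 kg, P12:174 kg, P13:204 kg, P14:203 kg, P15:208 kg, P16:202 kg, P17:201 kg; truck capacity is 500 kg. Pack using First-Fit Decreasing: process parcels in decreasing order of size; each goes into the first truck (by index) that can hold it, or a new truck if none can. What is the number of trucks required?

9 trucks

Sorted descending: 213, 210, 208, 206, 204, 204, 203, 202, 202, 201, 200, 197, 195, 193, 187, 183, 174.
truck 1: place 213 kg, 287 kg left
truck 1: place 210 kg, 77 kg left
truck 2: place 208 kg, 292 kg left
truck 2: place 206 kg, 86 kg left
truck 3: place 204 kg, 296 kg left
truck 3: place 204 kg, 92 kg left
truck 4: place 203 kg, 297 kg left
truck 4: place 202 kg, 95 kg left
truck 5: place 202 kg, 298 kg left
truck 5: place 201 kg, 97 kg left
truck 6: place 200 kg, 300 kg left
truck 6: place 197 kg, 103 kg left
truck 7: place 195 kg, 305 kg left
truck 7: place 193 kg, 112 kg left
truck 8: place 187 kg, 313 kg left
truck 8: place 183 kg, 130 kg left
truck 9: place 174 kg, 326 kg left
Final trucks: [213,210] [208,206] [204,204] [203,202] [202,201] [200,197] [195,193] [187,183] [174].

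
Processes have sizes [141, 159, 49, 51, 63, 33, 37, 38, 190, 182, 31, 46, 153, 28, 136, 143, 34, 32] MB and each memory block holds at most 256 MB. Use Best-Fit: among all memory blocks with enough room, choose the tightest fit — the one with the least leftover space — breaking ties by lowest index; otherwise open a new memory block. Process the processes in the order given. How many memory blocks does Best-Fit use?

7

Put 141 MB in memory block 1; 115 MB remain.
Put 159 MB in memory block 2; 97 MB remain.
Put 49 MB in memory block 2; 48 MB remain.
Put 51 MB in memory block 1; 64 MB remain.
Put 63 MB in memory block 1; 1 MB remain.
Put 33 MB in memory block 2; 15 MB remain.
Put 37 MB in memory block 3; 219 MB remain.
Put 38 MB in memory block 3; 181 MB remain.
Put 190 MB in memory block 4; 66 MB remain.
Put 182 MB in memory block 5; 74 MB remain.
Put 31 MB in memory block 4; 35 MB remain.
Put 46 MB in memory block 5; 28 MB remain.
Put 153 MB in memory block 3; 28 MB remain.
Put 28 MB in memory block 3; 0 MB remain.
Put 136 MB in memory block 6; 120 MB remain.
Put 143 MB in memory block 7; 113 MB remain.
Put 34 MB in memory block 4; 1 MB remain.
Put 32 MB in memory block 7; 81 MB remain.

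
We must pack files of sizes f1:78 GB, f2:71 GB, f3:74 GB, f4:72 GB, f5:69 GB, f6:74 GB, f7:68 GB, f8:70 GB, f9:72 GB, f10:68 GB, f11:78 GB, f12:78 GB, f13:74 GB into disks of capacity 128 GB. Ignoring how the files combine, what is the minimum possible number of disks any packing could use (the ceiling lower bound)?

8 disks

Total size = 78 + 71 + 74 + 72 + 69 + 74 + 68 + 70 + 72 + 68 + 78 + 78 + 74 = 946 GB.
⌈946 / 128⌉ = 8.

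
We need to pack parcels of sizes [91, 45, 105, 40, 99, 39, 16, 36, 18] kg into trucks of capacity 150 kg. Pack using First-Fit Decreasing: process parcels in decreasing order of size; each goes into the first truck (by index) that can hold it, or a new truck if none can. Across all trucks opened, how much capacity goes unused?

111

Sorted descending: 105, 99, 91, 45, 40, 39, 36, 18, 16.
105 kg → truck 1 (remaining 45 kg)
99 kg → truck 2 (remaining 51 kg)
91 kg → truck 3 (remaining 59 kg)
45 kg → truck 1 (remaining 0 kg)
40 kg → truck 2 (remaining 11 kg)
39 kg → truck 3 (remaining 20 kg)
36 kg → truck 4 (remaining 114 kg)
18 kg → truck 3 (remaining 2 kg)
16 kg → truck 4 (remaining 98 kg)
4 trucks × 150 kg = 600 kg; used 489 kg; unused 111 kg.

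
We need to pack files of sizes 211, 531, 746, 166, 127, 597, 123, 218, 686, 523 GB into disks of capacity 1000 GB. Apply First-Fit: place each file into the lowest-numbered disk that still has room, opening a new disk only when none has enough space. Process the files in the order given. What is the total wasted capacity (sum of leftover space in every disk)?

1072

211 GB → disk 1 (remaining 789 GB)
531 GB → disk 1 (remaining 258 GB)
746 GB → disk 2 (remaining 254 GB)
166 GB → disk 1 (remaining 92 GB)
127 GB → disk 2 (remaining 127 GB)
597 GB → disk 3 (remaining 403 GB)
123 GB → disk 2 (remaining 4 GB)
218 GB → disk 3 (remaining 185 GB)
686 GB → disk 4 (remaining 314 GB)
523 GB → disk 5 (remaining 477 GB)
5 disks × 1000 GB = 5000 GB; used 3928 GB; unused 1072 GB.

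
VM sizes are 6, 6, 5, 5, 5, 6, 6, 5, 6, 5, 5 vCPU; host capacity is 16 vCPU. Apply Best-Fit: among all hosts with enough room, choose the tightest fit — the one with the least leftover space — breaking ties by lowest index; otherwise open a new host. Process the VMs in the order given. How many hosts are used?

5

host 1: place 6 vCPU, 10 vCPU left
host 1: place 6 vCPU, 4 vCPU left
host 2: place 5 vCPU, 11 vCPU left
host 2: place 5 vCPU, 6 vCPU left
host 2: place 5 vCPU, 1 vCPU left
host 3: place 6 vCPU, 10 vCPU left
host 3: place 6 vCPU, 4 vCPU left
host 4: place 5 vCPU, 11 vCPU left
host 4: place 6 vCPU, 5 vCPU left
host 4: place 5 vCPU, 0 vCPU left
host 5: place 5 vCPU, 11 vCPU left
Final hosts: [6,6] [5,5,5] [6,6] [5,6,5] [5].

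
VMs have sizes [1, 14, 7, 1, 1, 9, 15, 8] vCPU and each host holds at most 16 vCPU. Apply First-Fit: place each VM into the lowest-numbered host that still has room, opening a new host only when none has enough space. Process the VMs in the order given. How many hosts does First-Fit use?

Put 1 vCPU in host 1; 15 vCPU remain.
Put 14 vCPU in host 1; 1 vCPU remain.
Put 7 vCPU in host 2; 9 vCPU remain.
Put 1 vCPU in host 1; 0 vCPU remain.
Put 1 vCPU in host 2; 8 vCPU remain.
Put 9 vCPU in host 3; 7 vCPU remain.
Put 15 vCPU in host 4; 1 vCPU remain.
Put 8 vCPU in host 2; 0 vCPU remain.

4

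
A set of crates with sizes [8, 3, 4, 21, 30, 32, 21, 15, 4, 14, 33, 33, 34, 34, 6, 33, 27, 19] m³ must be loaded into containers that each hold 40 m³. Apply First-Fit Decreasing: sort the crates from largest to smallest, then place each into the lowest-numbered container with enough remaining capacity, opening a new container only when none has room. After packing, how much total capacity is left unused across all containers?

Sorted descending: 34, 34, 33, 33, 33, 32, 30, 27, 21, 21, 19, 15, 14, 8, 6, 4, 4, 3.
34 m³ → container 1 (remaining 6 m³)
34 m³ → container 2 (remaining 6 m³)
33 m³ → container 3 (remaining 7 m³)
33 m³ → container 4 (remaining 7 m³)
33 m³ → container 5 (remaining 7 m³)
32 m³ → container 6 (remaining 8 m³)
30 m³ → container 7 (remaining 10 m³)
27 m³ → container 8 (remaining 13 m³)
21 m³ → container 9 (remaining 19 m³)
21 m³ → container 10 (remaining 19 m³)
19 m³ → container 9 (remaining 0 m³)
15 m³ → container 10 (remaining 4 m³)
14 m³ → container 11 (remaining 26 m³)
8 m³ → container 6 (remaining 0 m³)
6 m³ → container 1 (remaining 0 m³)
4 m³ → container 2 (remaining 2 m³)
4 m³ → container 3 (remaining 3 m³)
3 m³ → container 3 (remaining 0 m³)
11 containers × 40 m³ = 440 m³; used 371 m³; unused 69 m³.

69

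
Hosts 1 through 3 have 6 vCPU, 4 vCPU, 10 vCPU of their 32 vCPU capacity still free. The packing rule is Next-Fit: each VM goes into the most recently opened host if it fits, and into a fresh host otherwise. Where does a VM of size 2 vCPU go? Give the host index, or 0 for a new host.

Next-Fit only looks at host 3, which has 10 vCPU free.
2 vCPU fits there.

3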